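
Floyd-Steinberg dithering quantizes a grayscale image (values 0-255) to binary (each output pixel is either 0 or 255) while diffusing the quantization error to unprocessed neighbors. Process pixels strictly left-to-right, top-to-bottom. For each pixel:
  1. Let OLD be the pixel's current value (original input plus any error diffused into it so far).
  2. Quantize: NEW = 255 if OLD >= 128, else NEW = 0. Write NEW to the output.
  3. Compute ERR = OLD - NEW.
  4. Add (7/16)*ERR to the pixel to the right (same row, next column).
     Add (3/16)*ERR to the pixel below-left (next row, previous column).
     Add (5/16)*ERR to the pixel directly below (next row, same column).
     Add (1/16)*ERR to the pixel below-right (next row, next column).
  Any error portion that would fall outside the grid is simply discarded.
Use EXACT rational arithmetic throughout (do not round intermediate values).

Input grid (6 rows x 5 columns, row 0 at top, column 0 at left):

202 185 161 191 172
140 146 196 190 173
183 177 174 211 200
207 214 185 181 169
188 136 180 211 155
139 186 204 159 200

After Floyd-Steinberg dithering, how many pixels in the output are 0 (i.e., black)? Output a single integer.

Answer: 9

Derivation:
(0,0): OLD=202 → NEW=255, ERR=-53
(0,1): OLD=2589/16 → NEW=255, ERR=-1491/16
(0,2): OLD=30779/256 → NEW=0, ERR=30779/256
(0,3): OLD=997789/4096 → NEW=255, ERR=-46691/4096
(0,4): OLD=10945355/65536 → NEW=255, ERR=-5766325/65536
(1,0): OLD=27127/256 → NEW=0, ERR=27127/256
(1,1): OLD=373697/2048 → NEW=255, ERR=-148543/2048
(1,2): OLD=12706005/65536 → NEW=255, ERR=-4005675/65536
(1,3): OLD=39508721/262144 → NEW=255, ERR=-27337999/262144
(1,4): OLD=415933875/4194304 → NEW=0, ERR=415933875/4194304
(2,0): OLD=6635995/32768 → NEW=255, ERR=-1719845/32768
(2,1): OLD=132680729/1048576 → NEW=0, ERR=132680729/1048576
(2,2): OLD=3123436683/16777216 → NEW=255, ERR=-1154753397/16777216
(2,3): OLD=43774201457/268435456 → NEW=255, ERR=-24676839823/268435456
(2,4): OLD=791360309463/4294967296 → NEW=255, ERR=-303856351017/4294967296
(3,0): OLD=3595750699/16777216 → NEW=255, ERR=-682439381/16777216
(3,1): OLD=29468874703/134217728 → NEW=255, ERR=-4756645937/134217728
(3,2): OLD=595531382037/4294967296 → NEW=255, ERR=-499685278443/4294967296
(3,3): OLD=719886903949/8589934592 → NEW=0, ERR=719886903949/8589934592
(3,4): OLD=24438169079905/137438953472 → NEW=255, ERR=-10608764055455/137438953472
(4,0): OLD=362159412773/2147483648 → NEW=255, ERR=-185448917467/2147483648
(4,1): OLD=4314740324773/68719476736 → NEW=0, ERR=4314740324773/68719476736
(4,2): OLD=202982335972683/1099511627776 → NEW=255, ERR=-77393129110197/1099511627776
(4,3): OLD=3248397201515429/17592186044416 → NEW=255, ERR=-1237610239810651/17592186044416
(4,4): OLD=29650069095273475/281474976710656 → NEW=0, ERR=29650069095273475/281474976710656
(5,0): OLD=136104510440463/1099511627776 → NEW=0, ERR=136104510440463/1099511627776
(5,1): OLD=2121464085126381/8796093022208 → NEW=255, ERR=-121539635536659/8796093022208
(5,2): OLD=46919632826354773/281474976710656 → NEW=255, ERR=-24856486234862507/281474976710656
(5,3): OLD=128051421039157307/1125899906842624 → NEW=0, ERR=128051421039157307/1125899906842624
(5,4): OLD=5013033975728085785/18014398509481984 → NEW=255, ERR=419362355810179865/18014398509481984
Output grid:
  Row 0: ##.##  (1 black, running=1)
  Row 1: .###.  (2 black, running=3)
  Row 2: #.###  (1 black, running=4)
  Row 3: ###.#  (1 black, running=5)
  Row 4: #.##.  (2 black, running=7)
  Row 5: .##.#  (2 black, running=9)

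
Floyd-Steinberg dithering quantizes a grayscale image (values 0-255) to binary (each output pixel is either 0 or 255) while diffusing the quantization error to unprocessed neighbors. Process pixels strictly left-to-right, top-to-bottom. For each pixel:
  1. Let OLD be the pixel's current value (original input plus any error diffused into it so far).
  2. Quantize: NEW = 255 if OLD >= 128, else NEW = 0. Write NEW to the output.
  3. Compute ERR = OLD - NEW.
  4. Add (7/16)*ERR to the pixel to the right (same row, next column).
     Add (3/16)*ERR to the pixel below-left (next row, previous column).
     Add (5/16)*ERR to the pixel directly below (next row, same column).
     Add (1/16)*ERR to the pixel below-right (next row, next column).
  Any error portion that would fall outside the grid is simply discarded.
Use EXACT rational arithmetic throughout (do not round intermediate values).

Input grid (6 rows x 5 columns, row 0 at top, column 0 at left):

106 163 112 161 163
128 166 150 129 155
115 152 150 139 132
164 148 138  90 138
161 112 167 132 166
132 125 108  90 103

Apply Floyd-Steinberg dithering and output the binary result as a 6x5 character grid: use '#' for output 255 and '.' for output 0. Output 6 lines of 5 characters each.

(0,0): OLD=106 → NEW=0, ERR=106
(0,1): OLD=1675/8 → NEW=255, ERR=-365/8
(0,2): OLD=11781/128 → NEW=0, ERR=11781/128
(0,3): OLD=412195/2048 → NEW=255, ERR=-110045/2048
(0,4): OLD=4570869/32768 → NEW=255, ERR=-3784971/32768
(1,0): OLD=19529/128 → NEW=255, ERR=-13111/128
(1,1): OLD=133951/1024 → NEW=255, ERR=-127169/1024
(1,2): OLD=3653739/32768 → NEW=0, ERR=3653739/32768
(1,3): OLD=19016687/131072 → NEW=255, ERR=-14406673/131072
(1,4): OLD=141469549/2097152 → NEW=0, ERR=141469549/2097152
(2,0): OLD=978213/16384 → NEW=0, ERR=978213/16384
(2,1): OLD=80644519/524288 → NEW=255, ERR=-53048921/524288
(2,2): OLD=941257269/8388608 → NEW=0, ERR=941257269/8388608
(2,3): OLD=23267921487/134217728 → NEW=255, ERR=-10957599153/134217728
(2,4): OLD=237282469993/2147483648 → NEW=0, ERR=237282469993/2147483648
(3,0): OLD=1373099029/8388608 → NEW=255, ERR=-765996011/8388608
(3,1): OLD=6791477425/67108864 → NEW=0, ERR=6791477425/67108864
(3,2): OLD=420280687659/2147483648 → NEW=255, ERR=-127327642581/2147483648
(3,3): OLD=284660536707/4294967296 → NEW=0, ERR=284660536707/4294967296
(3,4): OLD=13498093073551/68719476736 → NEW=255, ERR=-4025373494129/68719476736
(4,0): OLD=162607025499/1073741824 → NEW=255, ERR=-111197139621/1073741824
(4,1): OLD=2800089223963/34359738368 → NEW=0, ERR=2800089223963/34359738368
(4,2): OLD=111532723403125/549755813888 → NEW=255, ERR=-28655009138315/549755813888
(4,3): OLD=1013477118095899/8796093022208 → NEW=0, ERR=1013477118095899/8796093022208
(4,4): OLD=28463508636589117/140737488355328 → NEW=255, ERR=-7424550894019523/140737488355328
(5,0): OLD=63176492765745/549755813888 → NEW=0, ERR=63176492765745/549755813888
(5,1): OLD=811428126076179/4398046511104 → NEW=255, ERR=-310073734255341/4398046511104
(5,2): OLD=12323469927357675/140737488355328 → NEW=0, ERR=12323469927357675/140737488355328
(5,3): OLD=85098776787345189/562949953421312 → NEW=255, ERR=-58453461335089371/562949953421312
(5,4): OLD=434938811570443655/9007199254740992 → NEW=0, ERR=434938811570443655/9007199254740992
Row 0: .#.##
Row 1: ##.#.
Row 2: .#.#.
Row 3: #.#.#
Row 4: #.#.#
Row 5: .#.#.

Answer: .#.##
##.#.
.#.#.
#.#.#
#.#.#
.#.#.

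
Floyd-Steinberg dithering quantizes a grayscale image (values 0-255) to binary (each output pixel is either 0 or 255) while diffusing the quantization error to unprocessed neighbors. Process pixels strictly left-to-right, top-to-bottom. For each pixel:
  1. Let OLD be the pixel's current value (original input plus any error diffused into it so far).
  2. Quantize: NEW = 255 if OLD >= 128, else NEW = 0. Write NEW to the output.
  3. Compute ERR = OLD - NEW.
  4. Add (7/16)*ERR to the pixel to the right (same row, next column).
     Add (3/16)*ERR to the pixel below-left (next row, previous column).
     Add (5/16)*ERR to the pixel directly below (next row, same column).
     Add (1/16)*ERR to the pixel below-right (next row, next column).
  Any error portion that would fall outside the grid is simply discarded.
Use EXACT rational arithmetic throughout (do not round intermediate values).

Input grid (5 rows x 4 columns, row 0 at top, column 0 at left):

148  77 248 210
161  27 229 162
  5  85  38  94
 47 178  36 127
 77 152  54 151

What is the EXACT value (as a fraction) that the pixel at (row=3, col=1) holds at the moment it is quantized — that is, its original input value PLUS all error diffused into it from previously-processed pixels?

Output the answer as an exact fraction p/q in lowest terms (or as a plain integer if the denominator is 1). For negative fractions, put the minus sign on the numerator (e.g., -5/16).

(0,0): OLD=148 → NEW=255, ERR=-107
(0,1): OLD=483/16 → NEW=0, ERR=483/16
(0,2): OLD=66869/256 → NEW=255, ERR=1589/256
(0,3): OLD=871283/4096 → NEW=255, ERR=-173197/4096
(1,0): OLD=34105/256 → NEW=255, ERR=-31175/256
(1,1): OLD=-45809/2048 → NEW=0, ERR=-45809/2048
(1,2): OLD=14097595/65536 → NEW=255, ERR=-2614085/65536
(1,3): OLD=138121741/1048576 → NEW=255, ERR=-129265139/1048576
(2,0): OLD=-1220587/32768 → NEW=0, ERR=-1220587/32768
(2,1): OLD=48888247/1048576 → NEW=0, ERR=48888247/1048576
(2,2): OLD=44921939/2097152 → NEW=0, ERR=44921939/2097152
(2,3): OLD=2092268071/33554432 → NEW=0, ERR=2092268071/33554432
(3,0): OLD=739899973/16777216 → NEW=0, ERR=739899973/16777216
(3,1): OLD=57325056731/268435456 → NEW=255, ERR=-11125984549/268435456
Target (3,1): original=178, with diffused error = 57325056731/268435456

Answer: 57325056731/268435456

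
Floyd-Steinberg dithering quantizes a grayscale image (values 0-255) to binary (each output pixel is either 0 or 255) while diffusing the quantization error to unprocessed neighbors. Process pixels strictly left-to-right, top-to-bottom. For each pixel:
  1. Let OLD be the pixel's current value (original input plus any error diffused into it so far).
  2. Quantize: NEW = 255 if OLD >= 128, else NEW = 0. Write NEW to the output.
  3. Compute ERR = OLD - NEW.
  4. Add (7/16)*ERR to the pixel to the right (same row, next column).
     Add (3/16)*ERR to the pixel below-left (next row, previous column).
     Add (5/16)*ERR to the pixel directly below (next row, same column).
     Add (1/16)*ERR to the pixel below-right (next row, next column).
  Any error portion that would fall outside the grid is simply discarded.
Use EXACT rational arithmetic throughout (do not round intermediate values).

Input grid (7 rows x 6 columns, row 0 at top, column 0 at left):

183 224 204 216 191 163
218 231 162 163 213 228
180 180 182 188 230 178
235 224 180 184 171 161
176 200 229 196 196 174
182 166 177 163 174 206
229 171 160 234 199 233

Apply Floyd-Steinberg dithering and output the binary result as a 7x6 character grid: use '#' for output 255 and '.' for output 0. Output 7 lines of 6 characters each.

Answer: #####.
##.###
#.###.
###.##
####.#
#.#.##
##.###

Derivation:
(0,0): OLD=183 → NEW=255, ERR=-72
(0,1): OLD=385/2 → NEW=255, ERR=-125/2
(0,2): OLD=5653/32 → NEW=255, ERR=-2507/32
(0,3): OLD=93043/512 → NEW=255, ERR=-37517/512
(0,4): OLD=1302053/8192 → NEW=255, ERR=-786907/8192
(0,5): OLD=15856387/131072 → NEW=0, ERR=15856387/131072
(1,0): OLD=5881/32 → NEW=255, ERR=-2279/32
(1,1): OLD=41247/256 → NEW=255, ERR=-24033/256
(1,2): OLD=645531/8192 → NEW=0, ERR=645531/8192
(1,3): OLD=4969895/32768 → NEW=255, ERR=-3385945/32768
(1,4): OLD=326899165/2097152 → NEW=255, ERR=-207874595/2097152
(1,5): OLD=7262351099/33554432 → NEW=255, ERR=-1294029061/33554432
(2,0): OLD=574021/4096 → NEW=255, ERR=-470459/4096
(2,1): OLD=14514423/131072 → NEW=0, ERR=14514423/131072
(2,2): OLD=481988869/2097152 → NEW=255, ERR=-52784891/2097152
(2,3): OLD=2198434365/16777216 → NEW=255, ERR=-2079755715/16777216
(2,4): OLD=70384467287/536870912 → NEW=255, ERR=-66517615273/536870912
(2,5): OLD=906646829265/8589934592 → NEW=0, ERR=906646829265/8589934592
(3,0): OLD=461100549/2097152 → NEW=255, ERR=-73673211/2097152
(3,1): OLD=3881202225/16777216 → NEW=255, ERR=-396987855/16777216
(3,2): OLD=19523325227/134217728 → NEW=255, ERR=-14702195413/134217728
(3,3): OLD=623059801049/8589934592 → NEW=0, ERR=623059801049/8589934592
(3,4): OLD=12098587995465/68719476736 → NEW=255, ERR=-5424878572215/68719476736
(3,5): OLD=166798840482087/1099511627776 → NEW=255, ERR=-113576624600793/1099511627776
(4,0): OLD=43106748251/268435456 → NEW=255, ERR=-25344293029/268435456
(4,1): OLD=552181036111/4294967296 → NEW=255, ERR=-543035624369/4294967296
(4,2): OLD=20832240693149/137438953472 → NEW=255, ERR=-14214692442211/137438953472
(4,3): OLD=333746175540433/2199023255552 → NEW=255, ERR=-227004754625327/2199023255552
(4,4): OLD=3917166636943169/35184372088832 → NEW=0, ERR=3917166636943169/35184372088832
(4,5): OLD=104423660588809511/562949953421312 → NEW=255, ERR=-39128577533625049/562949953421312
(5,0): OLD=8850294450525/68719476736 → NEW=255, ERR=-8673172117155/68719476736
(5,1): OLD=101107395524941/2199023255552 → NEW=0, ERR=101107395524941/2199023255552
(5,2): OLD=2419580864734031/17592186044416 → NEW=255, ERR=-2066426576592049/17592186044416
(5,3): OLD=52783028610982501/562949953421312 → NEW=0, ERR=52783028610982501/562949953421312
(5,4): OLD=259326031471538097/1125899906842624 → NEW=255, ERR=-27778444773331023/1125899906842624
(5,5): OLD=3250580536585902461/18014398509481984 → NEW=255, ERR=-1343091083332003459/18014398509481984
(6,0): OLD=6972835856172551/35184372088832 → NEW=255, ERR=-1999179026479609/35184372088832
(6,1): OLD=73519556908146715/562949953421312 → NEW=255, ERR=-70032681214287845/562949953421312
(6,2): OLD=201131859772787091/2251799813685248 → NEW=0, ERR=201131859772787091/2251799813685248
(6,3): OLD=10463148822622959759/36028797018963968 → NEW=255, ERR=1275805582787147919/36028797018963968
(6,4): OLD=114521344955269205175/576460752303423488 → NEW=255, ERR=-32476146882103784265/576460752303423488
(6,5): OLD=1692595519355370236193/9223372036854775808 → NEW=255, ERR=-659364350042597594847/9223372036854775808
Row 0: #####.
Row 1: ##.###
Row 2: #.###.
Row 3: ###.##
Row 4: ####.#
Row 5: #.#.##
Row 6: ##.###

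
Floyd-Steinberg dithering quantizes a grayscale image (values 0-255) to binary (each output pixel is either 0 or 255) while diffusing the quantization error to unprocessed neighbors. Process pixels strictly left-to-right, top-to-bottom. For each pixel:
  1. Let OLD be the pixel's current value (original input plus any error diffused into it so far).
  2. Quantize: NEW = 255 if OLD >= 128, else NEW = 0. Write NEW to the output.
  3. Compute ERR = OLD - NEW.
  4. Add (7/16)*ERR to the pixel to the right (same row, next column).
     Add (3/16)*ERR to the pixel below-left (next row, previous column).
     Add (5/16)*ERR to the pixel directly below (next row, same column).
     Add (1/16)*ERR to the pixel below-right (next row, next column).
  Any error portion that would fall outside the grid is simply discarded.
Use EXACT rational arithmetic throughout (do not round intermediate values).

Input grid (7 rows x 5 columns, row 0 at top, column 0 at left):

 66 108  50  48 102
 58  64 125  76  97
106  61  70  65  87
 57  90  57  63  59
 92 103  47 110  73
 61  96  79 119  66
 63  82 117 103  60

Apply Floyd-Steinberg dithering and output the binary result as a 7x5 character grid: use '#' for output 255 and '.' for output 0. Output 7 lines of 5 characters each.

(0,0): OLD=66 → NEW=0, ERR=66
(0,1): OLD=1095/8 → NEW=255, ERR=-945/8
(0,2): OLD=-215/128 → NEW=0, ERR=-215/128
(0,3): OLD=96799/2048 → NEW=0, ERR=96799/2048
(0,4): OLD=4019929/32768 → NEW=0, ERR=4019929/32768
(1,0): OLD=7229/128 → NEW=0, ERR=7229/128
(1,1): OLD=56939/1024 → NEW=0, ERR=56939/1024
(1,2): OLD=4924423/32768 → NEW=255, ERR=-3431417/32768
(1,3): OLD=8893659/131072 → NEW=0, ERR=8893659/131072
(1,4): OLD=352273073/2097152 → NEW=255, ERR=-182500687/2097152
(2,0): OLD=2196681/16384 → NEW=255, ERR=-1981239/16384
(2,1): OLD=4910835/524288 → NEW=0, ERR=4910835/524288
(2,2): OLD=482941721/8388608 → NEW=0, ERR=482941721/8388608
(2,3): OLD=11882264251/134217728 → NEW=0, ERR=11882264251/134217728
(2,4): OLD=220713814109/2147483648 → NEW=0, ERR=220713814109/2147483648
(3,0): OLD=175884921/8388608 → NEW=0, ERR=175884921/8388608
(3,1): OLD=7069043781/67108864 → NEW=0, ERR=7069043781/67108864
(3,2): OLD=296912485063/2147483648 → NEW=255, ERR=-250695845177/2147483648
(3,3): OLD=268268532991/4294967296 → NEW=0, ERR=268268532991/4294967296
(3,4): OLD=8519699455483/68719476736 → NEW=0, ERR=8519699455483/68719476736
(4,0): OLD=127026775991/1073741824 → NEW=0, ERR=127026775991/1073741824
(4,1): OLD=5741413924983/34359738368 → NEW=255, ERR=-3020319358857/34359738368
(4,2): OLD=-5301584665767/549755813888 → NEW=0, ERR=-5301584665767/549755813888
(4,3): OLD=1242445651463031/8796093022208 → NEW=255, ERR=-1000558069200009/8796093022208
(4,4): OLD=9271951772613569/140737488355328 → NEW=0, ERR=9271951772613569/140737488355328
(5,0): OLD=44798430729157/549755813888 → NEW=0, ERR=44798430729157/549755813888
(5,1): OLD=482760675918799/4398046511104 → NEW=0, ERR=482760675918799/4398046511104
(5,2): OLD=13677908306205319/140737488355328 → NEW=0, ERR=13677908306205319/140737488355328
(5,3): OLD=77530885019846345/562949953421312 → NEW=255, ERR=-66021353102588215/562949953421312
(5,4): OLD=253728998118258771/9007199254740992 → NEW=0, ERR=253728998118258771/9007199254740992
(6,0): OLD=7673450140115509/70368744177664 → NEW=0, ERR=7673450140115509/70368744177664
(6,1): OLD=421819718016095451/2251799813685248 → NEW=255, ERR=-152389234473642789/2251799813685248
(6,2): OLD=3697794503239076761/36028797018963968 → NEW=0, ERR=3697794503239076761/36028797018963968
(6,3): OLD=70679478520905594707/576460752303423488 → NEW=0, ERR=70679478520905594707/576460752303423488
(6,4): OLD=1061746085678418185989/9223372036854775808 → NEW=0, ERR=1061746085678418185989/9223372036854775808
Row 0: .#...
Row 1: ..#.#
Row 2: #....
Row 3: ..#..
Row 4: .#.#.
Row 5: ...#.
Row 6: .#...

Answer: .#...
..#.#
#....
..#..
.#.#.
...#.
.#...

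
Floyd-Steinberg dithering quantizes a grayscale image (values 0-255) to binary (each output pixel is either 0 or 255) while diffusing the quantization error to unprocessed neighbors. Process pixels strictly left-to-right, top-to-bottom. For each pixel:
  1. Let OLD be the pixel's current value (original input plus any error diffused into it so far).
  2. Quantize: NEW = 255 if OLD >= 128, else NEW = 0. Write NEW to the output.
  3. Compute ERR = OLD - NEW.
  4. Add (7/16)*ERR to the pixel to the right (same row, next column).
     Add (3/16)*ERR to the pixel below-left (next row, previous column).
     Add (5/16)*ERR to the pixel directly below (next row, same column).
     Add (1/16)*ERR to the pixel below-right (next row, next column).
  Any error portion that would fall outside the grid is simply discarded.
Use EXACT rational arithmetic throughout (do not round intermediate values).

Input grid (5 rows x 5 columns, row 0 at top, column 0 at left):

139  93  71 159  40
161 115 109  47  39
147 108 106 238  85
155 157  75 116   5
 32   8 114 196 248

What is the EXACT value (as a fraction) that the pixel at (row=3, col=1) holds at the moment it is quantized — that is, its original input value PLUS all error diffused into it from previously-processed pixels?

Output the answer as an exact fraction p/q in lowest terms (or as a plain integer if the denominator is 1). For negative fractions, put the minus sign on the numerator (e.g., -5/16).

Answer: 3707568355/33554432

Derivation:
(0,0): OLD=139 → NEW=255, ERR=-116
(0,1): OLD=169/4 → NEW=0, ERR=169/4
(0,2): OLD=5727/64 → NEW=0, ERR=5727/64
(0,3): OLD=202905/1024 → NEW=255, ERR=-58215/1024
(0,4): OLD=247855/16384 → NEW=0, ERR=247855/16384
(1,0): OLD=8491/64 → NEW=255, ERR=-7829/64
(1,1): OLD=43117/512 → NEW=0, ERR=43117/512
(1,2): OLD=2716273/16384 → NEW=255, ERR=-1461647/16384
(1,3): OLD=-89571/65536 → NEW=0, ERR=-89571/65536
(1,4): OLD=41498807/1048576 → NEW=0, ERR=41498807/1048576
(2,0): OLD=1020415/8192 → NEW=0, ERR=1020415/8192
(2,1): OLD=43106917/262144 → NEW=255, ERR=-23739803/262144
(2,2): OLD=182486895/4194304 → NEW=0, ERR=182486895/4194304
(2,3): OLD=17344459229/67108864 → NEW=255, ERR=231698909/67108864
(2,4): OLD=106077844939/1073741824 → NEW=0, ERR=106077844939/1073741824
(3,0): OLD=742164111/4194304 → NEW=255, ERR=-327383409/4194304
(3,1): OLD=3707568355/33554432 → NEW=0, ERR=3707568355/33554432
Target (3,1): original=157, with diffused error = 3707568355/33554432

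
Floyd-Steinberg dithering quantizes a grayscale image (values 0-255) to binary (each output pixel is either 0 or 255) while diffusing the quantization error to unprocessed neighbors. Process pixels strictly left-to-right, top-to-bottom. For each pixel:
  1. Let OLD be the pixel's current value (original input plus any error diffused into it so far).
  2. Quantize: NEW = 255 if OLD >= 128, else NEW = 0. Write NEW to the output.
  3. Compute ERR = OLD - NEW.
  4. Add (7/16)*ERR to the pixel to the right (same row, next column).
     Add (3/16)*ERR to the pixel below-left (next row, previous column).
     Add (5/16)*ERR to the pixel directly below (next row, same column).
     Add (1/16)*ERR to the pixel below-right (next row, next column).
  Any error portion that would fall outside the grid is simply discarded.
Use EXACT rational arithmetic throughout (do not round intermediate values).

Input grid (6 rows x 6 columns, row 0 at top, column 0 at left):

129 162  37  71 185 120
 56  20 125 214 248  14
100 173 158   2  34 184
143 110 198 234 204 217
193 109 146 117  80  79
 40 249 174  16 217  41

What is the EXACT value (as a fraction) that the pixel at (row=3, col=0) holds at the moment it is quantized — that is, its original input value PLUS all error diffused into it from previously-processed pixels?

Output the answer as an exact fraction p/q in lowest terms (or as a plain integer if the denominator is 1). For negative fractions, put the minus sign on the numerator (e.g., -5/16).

Answer: 1516276401/8388608

Derivation:
(0,0): OLD=129 → NEW=255, ERR=-126
(0,1): OLD=855/8 → NEW=0, ERR=855/8
(0,2): OLD=10721/128 → NEW=0, ERR=10721/128
(0,3): OLD=220455/2048 → NEW=0, ERR=220455/2048
(0,4): OLD=7605265/32768 → NEW=255, ERR=-750575/32768
(0,5): OLD=57660535/524288 → NEW=0, ERR=57660535/524288
(1,0): OLD=4693/128 → NEW=0, ERR=4693/128
(1,1): OLD=79123/1024 → NEW=0, ERR=79123/1024
(1,2): OLD=6941647/32768 → NEW=255, ERR=-1414193/32768
(1,3): OLD=30106883/131072 → NEW=255, ERR=-3316477/131072
(1,4): OLD=2156885513/8388608 → NEW=255, ERR=17790473/8388608
(1,5): OLD=6424277103/134217728 → NEW=0, ERR=6424277103/134217728
(2,0): OLD=2063489/16384 → NEW=0, ERR=2063489/16384
(2,1): OLD=129209179/524288 → NEW=255, ERR=-4484261/524288
(2,2): OLD=1181588049/8388608 → NEW=255, ERR=-957506991/8388608
(2,3): OLD=-3902024055/67108864 → NEW=0, ERR=-3902024055/67108864
(2,4): OLD=35686103963/2147483648 → NEW=0, ERR=35686103963/2147483648
(2,5): OLD=7090491116781/34359738368 → NEW=255, ERR=-1671242167059/34359738368
(3,0): OLD=1516276401/8388608 → NEW=255, ERR=-622818639/8388608
Target (3,0): original=143, with diffused error = 1516276401/8388608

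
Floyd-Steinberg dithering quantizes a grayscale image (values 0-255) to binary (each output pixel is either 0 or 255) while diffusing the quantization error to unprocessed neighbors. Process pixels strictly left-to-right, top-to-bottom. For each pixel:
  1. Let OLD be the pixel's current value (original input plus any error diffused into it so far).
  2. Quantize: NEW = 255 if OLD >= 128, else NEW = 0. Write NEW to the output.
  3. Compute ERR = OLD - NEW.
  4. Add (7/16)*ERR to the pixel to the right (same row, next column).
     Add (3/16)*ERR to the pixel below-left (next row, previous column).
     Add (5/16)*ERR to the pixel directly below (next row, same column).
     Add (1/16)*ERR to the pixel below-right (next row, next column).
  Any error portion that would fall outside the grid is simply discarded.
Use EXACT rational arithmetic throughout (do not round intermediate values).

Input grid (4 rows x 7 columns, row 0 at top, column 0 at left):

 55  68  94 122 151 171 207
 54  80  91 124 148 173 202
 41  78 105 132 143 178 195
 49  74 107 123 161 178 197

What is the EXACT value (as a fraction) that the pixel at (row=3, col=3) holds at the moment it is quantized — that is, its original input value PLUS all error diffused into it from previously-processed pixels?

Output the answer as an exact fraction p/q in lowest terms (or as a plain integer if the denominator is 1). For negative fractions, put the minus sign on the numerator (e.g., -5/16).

Answer: 637664105863/4294967296

Derivation:
(0,0): OLD=55 → NEW=0, ERR=55
(0,1): OLD=1473/16 → NEW=0, ERR=1473/16
(0,2): OLD=34375/256 → NEW=255, ERR=-30905/256
(0,3): OLD=283377/4096 → NEW=0, ERR=283377/4096
(0,4): OLD=11879575/65536 → NEW=255, ERR=-4832105/65536
(0,5): OLD=145481761/1048576 → NEW=255, ERR=-121905119/1048576
(0,6): OLD=2619547879/16777216 → NEW=255, ERR=-1658642201/16777216
(1,0): OLD=22643/256 → NEW=0, ERR=22643/256
(1,1): OLD=262693/2048 → NEW=255, ERR=-259547/2048
(1,2): OLD=1084937/65536 → NEW=0, ERR=1084937/65536
(1,3): OLD=34470037/262144 → NEW=255, ERR=-32376683/262144
(1,4): OLD=896741599/16777216 → NEW=0, ERR=896741599/16777216
(1,5): OLD=18375585039/134217728 → NEW=255, ERR=-15849935601/134217728
(1,6): OLD=240892604417/2147483648 → NEW=0, ERR=240892604417/2147483648
(2,0): OLD=1470567/32768 → NEW=0, ERR=1470567/32768
(2,1): OLD=69900765/1048576 → NEW=0, ERR=69900765/1048576
(2,2): OLD=1816299735/16777216 → NEW=0, ERR=1816299735/16777216
(2,3): OLD=20377504223/134217728 → NEW=255, ERR=-13848016417/134217728
(2,4): OLD=90948521103/1073741824 → NEW=0, ERR=90948521103/1073741824
(2,5): OLD=6958778614789/34359738368 → NEW=255, ERR=-1802954669051/34359738368
(2,6): OLD=109795525864307/549755813888 → NEW=255, ERR=-30392206677133/549755813888
(3,0): OLD=1267076599/16777216 → NEW=0, ERR=1267076599/16777216
(3,1): OLD=20263825323/134217728 → NEW=255, ERR=-13961695317/134217728
(3,2): OLD=86052060593/1073741824 → NEW=0, ERR=86052060593/1073741824
(3,3): OLD=637664105863/4294967296 → NEW=255, ERR=-457552554617/4294967296
Target (3,3): original=123, with diffused error = 637664105863/4294967296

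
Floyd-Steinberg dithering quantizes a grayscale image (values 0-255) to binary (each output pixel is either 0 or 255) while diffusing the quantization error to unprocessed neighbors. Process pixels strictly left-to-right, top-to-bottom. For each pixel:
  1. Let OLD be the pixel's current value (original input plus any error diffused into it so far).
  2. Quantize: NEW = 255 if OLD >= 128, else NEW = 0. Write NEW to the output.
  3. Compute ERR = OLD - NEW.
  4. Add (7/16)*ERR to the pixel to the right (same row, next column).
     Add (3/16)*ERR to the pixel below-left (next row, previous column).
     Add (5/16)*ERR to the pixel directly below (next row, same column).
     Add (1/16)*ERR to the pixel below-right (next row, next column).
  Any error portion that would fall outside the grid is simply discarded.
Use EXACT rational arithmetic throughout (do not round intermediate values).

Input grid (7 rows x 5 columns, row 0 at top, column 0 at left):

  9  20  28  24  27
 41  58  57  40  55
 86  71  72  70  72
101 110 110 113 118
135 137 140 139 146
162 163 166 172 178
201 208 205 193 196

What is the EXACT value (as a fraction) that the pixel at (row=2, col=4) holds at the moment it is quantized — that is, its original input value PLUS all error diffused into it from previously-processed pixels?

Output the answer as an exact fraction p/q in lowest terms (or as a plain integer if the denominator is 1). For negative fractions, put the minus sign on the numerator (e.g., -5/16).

(0,0): OLD=9 → NEW=0, ERR=9
(0,1): OLD=383/16 → NEW=0, ERR=383/16
(0,2): OLD=9849/256 → NEW=0, ERR=9849/256
(0,3): OLD=167247/4096 → NEW=0, ERR=167247/4096
(0,4): OLD=2940201/65536 → NEW=0, ERR=2940201/65536
(1,0): OLD=12365/256 → NEW=0, ERR=12365/256
(1,1): OLD=193307/2048 → NEW=0, ERR=193307/2048
(1,2): OLD=7829559/65536 → NEW=0, ERR=7829559/65536
(1,3): OLD=30367915/262144 → NEW=0, ERR=30367915/262144
(1,4): OLD=512769953/4194304 → NEW=0, ERR=512769953/4194304
(2,0): OLD=3892569/32768 → NEW=0, ERR=3892569/32768
(2,1): OLD=186528099/1048576 → NEW=255, ERR=-80858781/1048576
(2,2): OLD=1731700969/16777216 → NEW=0, ERR=1731700969/16777216
(2,3): OLD=48787728043/268435456 → NEW=255, ERR=-19663313237/268435456
(2,4): OLD=366777582573/4294967296 → NEW=0, ERR=366777582573/4294967296
Target (2,4): original=72, with diffused error = 366777582573/4294967296

Answer: 366777582573/4294967296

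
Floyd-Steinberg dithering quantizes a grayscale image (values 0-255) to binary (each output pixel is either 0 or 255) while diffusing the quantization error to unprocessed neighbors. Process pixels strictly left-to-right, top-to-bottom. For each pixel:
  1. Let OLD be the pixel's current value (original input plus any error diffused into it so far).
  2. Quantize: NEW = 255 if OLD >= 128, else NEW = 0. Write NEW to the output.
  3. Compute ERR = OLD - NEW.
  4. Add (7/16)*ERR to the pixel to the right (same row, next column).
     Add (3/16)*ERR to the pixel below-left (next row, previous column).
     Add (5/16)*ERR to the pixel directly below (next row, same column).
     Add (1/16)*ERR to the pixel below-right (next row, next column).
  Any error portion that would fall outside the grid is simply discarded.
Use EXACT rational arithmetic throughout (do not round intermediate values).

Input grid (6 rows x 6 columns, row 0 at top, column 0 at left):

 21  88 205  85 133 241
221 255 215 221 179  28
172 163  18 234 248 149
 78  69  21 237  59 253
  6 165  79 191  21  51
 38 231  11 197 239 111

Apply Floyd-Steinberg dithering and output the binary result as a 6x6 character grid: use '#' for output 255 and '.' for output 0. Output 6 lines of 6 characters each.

(0,0): OLD=21 → NEW=0, ERR=21
(0,1): OLD=1555/16 → NEW=0, ERR=1555/16
(0,2): OLD=63365/256 → NEW=255, ERR=-1915/256
(0,3): OLD=334755/4096 → NEW=0, ERR=334755/4096
(0,4): OLD=11059573/65536 → NEW=255, ERR=-5652107/65536
(0,5): OLD=213142067/1048576 → NEW=255, ERR=-54244813/1048576
(1,0): OLD=62921/256 → NEW=255, ERR=-2359/256
(1,1): OLD=575999/2048 → NEW=255, ERR=53759/2048
(1,2): OLD=16092011/65536 → NEW=255, ERR=-619669/65536
(1,3): OLD=59182863/262144 → NEW=255, ERR=-7663857/262144
(1,4): OLD=2259327949/16777216 → NEW=255, ERR=-2018862131/16777216
(1,5): OLD=-12402366581/268435456 → NEW=0, ERR=-12402366581/268435456
(2,0): OLD=5703013/32768 → NEW=255, ERR=-2652827/32768
(2,1): OLD=139916839/1048576 → NEW=255, ERR=-127470041/1048576
(2,2): OLD=-704315595/16777216 → NEW=0, ERR=-704315595/16777216
(2,3): OLD=24608015821/134217728 → NEW=255, ERR=-9617504819/134217728
(2,4): OLD=723942962151/4294967296 → NEW=255, ERR=-371273698329/4294967296
(2,5): OLD=6131268113345/68719476736 → NEW=0, ERR=6131268113345/68719476736
(3,0): OLD=501760405/16777216 → NEW=0, ERR=501760405/16777216
(3,1): OLD=4182785905/134217728 → NEW=0, ERR=4182785905/134217728
(3,2): OLD=517677219/1073741824 → NEW=0, ERR=517677219/1073741824
(3,3): OLD=13468084290217/68719476736 → NEW=255, ERR=-4055382277463/68719476736
(3,4): OLD=10125628051465/549755813888 → NEW=0, ERR=10125628051465/549755813888
(3,5): OLD=2494018622126567/8796093022208 → NEW=255, ERR=251014901463527/8796093022208
(4,0): OLD=45503675803/2147483648 → NEW=0, ERR=45503675803/2147483648
(4,1): OLD=6389836828895/34359738368 → NEW=255, ERR=-2371896454945/34359738368
(4,2): OLD=43795964486125/1099511627776 → NEW=0, ERR=43795964486125/1099511627776
(4,3): OLD=3403532573470337/17592186044416 → NEW=255, ERR=-1082474867855743/17592186044416
(4,4): OLD=421662469918609/281474976710656 → NEW=0, ERR=421662469918609/281474976710656
(4,5): OLD=277981924081839959/4503599627370496 → NEW=0, ERR=277981924081839959/4503599627370496
(5,0): OLD=17415325627149/549755813888 → NEW=0, ERR=17415325627149/549755813888
(5,1): OLD=4082791877718493/17592186044416 → NEW=255, ERR=-403215563607587/17592186044416
(5,2): OLD=-342221315522481/140737488355328 → NEW=0, ERR=-342221315522481/140737488355328
(5,3): OLD=808296793064417365/4503599627370496 → NEW=255, ERR=-340121111915059115/4503599627370496
(5,4): OLD=1928935299415912661/9007199254740992 → NEW=255, ERR=-367900510543040299/9007199254740992
(5,5): OLD=16214794742474514777/144115188075855872 → NEW=0, ERR=16214794742474514777/144115188075855872
Row 0: ..#.##
Row 1: #####.
Row 2: ##.##.
Row 3: ...#.#
Row 4: .#.#..
Row 5: .#.##.

Answer: ..#.##
#####.
##.##.
...#.#
.#.#..
.#.##.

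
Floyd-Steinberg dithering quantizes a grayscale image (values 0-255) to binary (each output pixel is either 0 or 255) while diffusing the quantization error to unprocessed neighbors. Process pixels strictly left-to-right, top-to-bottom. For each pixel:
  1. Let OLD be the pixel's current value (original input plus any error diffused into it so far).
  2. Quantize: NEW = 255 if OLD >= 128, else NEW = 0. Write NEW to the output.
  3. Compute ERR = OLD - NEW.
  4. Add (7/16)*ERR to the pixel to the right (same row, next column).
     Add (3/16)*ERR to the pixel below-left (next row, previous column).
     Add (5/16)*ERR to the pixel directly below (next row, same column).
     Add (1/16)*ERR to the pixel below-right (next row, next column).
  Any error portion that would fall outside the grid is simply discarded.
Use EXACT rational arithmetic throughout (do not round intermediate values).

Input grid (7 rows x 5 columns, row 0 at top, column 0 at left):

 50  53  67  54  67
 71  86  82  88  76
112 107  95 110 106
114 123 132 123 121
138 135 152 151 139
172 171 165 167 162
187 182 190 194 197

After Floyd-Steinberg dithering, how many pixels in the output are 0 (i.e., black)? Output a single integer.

Answer: 18

Derivation:
(0,0): OLD=50 → NEW=0, ERR=50
(0,1): OLD=599/8 → NEW=0, ERR=599/8
(0,2): OLD=12769/128 → NEW=0, ERR=12769/128
(0,3): OLD=199975/2048 → NEW=0, ERR=199975/2048
(0,4): OLD=3595281/32768 → NEW=0, ERR=3595281/32768
(1,0): OLD=12885/128 → NEW=0, ERR=12885/128
(1,1): OLD=179475/1024 → NEW=255, ERR=-81645/1024
(1,2): OLD=3318735/32768 → NEW=0, ERR=3318735/32768
(1,3): OLD=24855299/131072 → NEW=255, ERR=-8568061/131072
(1,4): OLD=184111145/2097152 → NEW=0, ERR=184111145/2097152
(2,0): OLD=2105473/16384 → NEW=255, ERR=-2072447/16384
(2,1): OLD=27276123/524288 → NEW=0, ERR=27276123/524288
(2,2): OLD=1108730449/8388608 → NEW=255, ERR=-1030364591/8388608
(2,3): OLD=7868548323/134217728 → NEW=0, ERR=7868548323/134217728
(2,4): OLD=332854976885/2147483648 → NEW=255, ERR=-214753353355/2147483648
(3,0): OLD=706538161/8388608 → NEW=0, ERR=706538161/8388608
(3,1): OLD=9742225437/67108864 → NEW=255, ERR=-7370534883/67108864
(3,2): OLD=128439518351/2147483648 → NEW=0, ERR=128439518351/2147483648
(3,3): OLD=605846864775/4294967296 → NEW=255, ERR=-489369795705/4294967296
(3,4): OLD=2993728127907/68719476736 → NEW=0, ERR=2993728127907/68719476736
(4,0): OLD=154326293503/1073741824 → NEW=255, ERR=-119477871617/1073741824
(4,1): OLD=2352781220031/34359738368 → NEW=0, ERR=2352781220031/34359738368
(4,2): OLD=94788924762257/549755813888 → NEW=255, ERR=-45398807779183/549755813888
(4,3): OLD=801951714415551/8796093022208 → NEW=0, ERR=801951714415551/8796093022208
(4,4): OLD=26089929542556089/140737488355328 → NEW=255, ERR=-9798129988052551/140737488355328
(5,0): OLD=82499884190109/549755813888 → NEW=255, ERR=-57687848351331/549755813888
(5,1): OLD=545585186167639/4398046511104 → NEW=0, ERR=545585186167639/4398046511104
(5,2): OLD=30236140698216015/140737488355328 → NEW=255, ERR=-5651918832392625/140737488355328
(5,3): OLD=89906697364075905/562949953421312 → NEW=255, ERR=-53645540758358655/562949953421312
(5,4): OLD=939009803921074363/9007199254740992 → NEW=0, ERR=939009803921074363/9007199254740992
(6,0): OLD=12488196785672845/70368744177664 → NEW=255, ERR=-5455832979631475/70368744177664
(6,1): OLD=389015688487578115/2251799813685248 → NEW=255, ERR=-185193264002160125/2251799813685248
(6,2): OLD=4732558205214150353/36028797018963968 → NEW=255, ERR=-4454785034621661487/36028797018963968
(6,3): OLD=73304544087798137019/576460752303423488 → NEW=0, ERR=73304544087798137019/576460752303423488
(6,4): OLD=2575686203393162326749/9223372036854775808 → NEW=255, ERR=223726333995194495709/9223372036854775808
Output grid:
  Row 0: .....  (5 black, running=5)
  Row 1: .#.#.  (3 black, running=8)
  Row 2: #.#.#  (2 black, running=10)
  Row 3: .#.#.  (3 black, running=13)
  Row 4: #.#.#  (2 black, running=15)
  Row 5: #.##.  (2 black, running=17)
  Row 6: ###.#  (1 black, running=18)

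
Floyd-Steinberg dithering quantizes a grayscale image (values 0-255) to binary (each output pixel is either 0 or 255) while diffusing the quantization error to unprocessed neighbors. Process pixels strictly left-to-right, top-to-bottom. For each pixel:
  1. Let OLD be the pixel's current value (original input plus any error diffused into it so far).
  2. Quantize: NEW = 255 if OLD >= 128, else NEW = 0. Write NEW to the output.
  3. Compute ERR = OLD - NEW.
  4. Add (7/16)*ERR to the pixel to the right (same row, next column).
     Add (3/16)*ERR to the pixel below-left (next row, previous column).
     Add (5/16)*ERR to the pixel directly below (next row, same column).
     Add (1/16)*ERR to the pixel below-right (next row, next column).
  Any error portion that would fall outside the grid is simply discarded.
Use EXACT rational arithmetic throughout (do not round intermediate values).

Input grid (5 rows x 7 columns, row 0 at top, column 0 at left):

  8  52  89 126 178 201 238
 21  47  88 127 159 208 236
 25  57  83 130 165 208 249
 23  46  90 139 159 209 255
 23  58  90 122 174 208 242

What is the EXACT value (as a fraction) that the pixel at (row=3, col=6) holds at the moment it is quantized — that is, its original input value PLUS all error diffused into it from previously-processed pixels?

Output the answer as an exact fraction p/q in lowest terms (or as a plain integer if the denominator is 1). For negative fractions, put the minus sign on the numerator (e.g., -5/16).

Answer: 2419393247161253/8796093022208

Derivation:
(0,0): OLD=8 → NEW=0, ERR=8
(0,1): OLD=111/2 → NEW=0, ERR=111/2
(0,2): OLD=3625/32 → NEW=0, ERR=3625/32
(0,3): OLD=89887/512 → NEW=255, ERR=-40673/512
(0,4): OLD=1173465/8192 → NEW=255, ERR=-915495/8192
(0,5): OLD=19937007/131072 → NEW=255, ERR=-13486353/131072
(0,6): OLD=404717705/2097152 → NEW=255, ERR=-130056055/2097152
(1,0): OLD=1085/32 → NEW=0, ERR=1085/32
(1,1): OLD=25835/256 → NEW=0, ERR=25835/256
(1,2): OLD=1278983/8192 → NEW=255, ERR=-809977/8192
(1,3): OLD=1475995/32768 → NEW=0, ERR=1475995/32768
(1,4): OLD=250664081/2097152 → NEW=0, ERR=250664081/2097152
(1,5): OLD=3515263649/16777216 → NEW=255, ERR=-762926431/16777216
(1,6): OLD=51081787215/268435456 → NEW=255, ERR=-17369254065/268435456
(2,0): OLD=223305/4096 → NEW=0, ERR=223305/4096
(2,1): OLD=12578803/131072 → NEW=0, ERR=12578803/131072
(2,2): OLD=228256537/2097152 → NEW=0, ERR=228256537/2097152
(2,3): OLD=3488414225/16777216 → NEW=255, ERR=-789775855/16777216
(2,4): OLD=23628456321/134217728 → NEW=255, ERR=-10597064319/134217728
(2,5): OLD=663937422795/4294967296 → NEW=255, ERR=-431279237685/4294967296
(2,6): OLD=12507345551933/68719476736 → NEW=255, ERR=-5016121015747/68719476736
(3,0): OLD=121699705/2097152 → NEW=0, ERR=121699705/2097152
(3,1): OLD=2100403909/16777216 → NEW=0, ERR=2100403909/16777216
(3,2): OLD=23616519551/134217728 → NEW=255, ERR=-10609001089/134217728
(3,3): OLD=43865852665/536870912 → NEW=0, ERR=43865852665/536870912
(3,4): OLD=10191333927289/68719476736 → NEW=255, ERR=-7332132640391/68719476736
(3,5): OLD=61748301364539/549755813888 → NEW=0, ERR=61748301364539/549755813888
(3,6): OLD=2419393247161253/8796093022208 → NEW=255, ERR=176389526498213/8796093022208
Target (3,6): original=255, with diffused error = 2419393247161253/8796093022208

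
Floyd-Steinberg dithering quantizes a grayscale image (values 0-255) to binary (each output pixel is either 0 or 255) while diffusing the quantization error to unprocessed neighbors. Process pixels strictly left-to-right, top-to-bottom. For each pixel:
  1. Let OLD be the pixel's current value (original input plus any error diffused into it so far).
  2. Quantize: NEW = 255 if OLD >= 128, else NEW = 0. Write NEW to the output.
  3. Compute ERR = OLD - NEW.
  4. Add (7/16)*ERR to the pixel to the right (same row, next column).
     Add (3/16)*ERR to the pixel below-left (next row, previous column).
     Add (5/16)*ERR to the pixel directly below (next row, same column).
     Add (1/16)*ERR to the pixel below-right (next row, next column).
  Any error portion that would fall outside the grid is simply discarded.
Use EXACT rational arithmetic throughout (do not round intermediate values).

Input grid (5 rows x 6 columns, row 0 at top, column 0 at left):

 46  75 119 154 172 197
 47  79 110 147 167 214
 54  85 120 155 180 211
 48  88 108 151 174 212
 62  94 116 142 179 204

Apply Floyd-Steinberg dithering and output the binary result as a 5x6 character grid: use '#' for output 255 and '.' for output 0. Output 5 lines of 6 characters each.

Answer: ..#.##
.#.#.#
..#.##
.#.###
..#.#.

Derivation:
(0,0): OLD=46 → NEW=0, ERR=46
(0,1): OLD=761/8 → NEW=0, ERR=761/8
(0,2): OLD=20559/128 → NEW=255, ERR=-12081/128
(0,3): OLD=230825/2048 → NEW=0, ERR=230825/2048
(0,4): OLD=7251871/32768 → NEW=255, ERR=-1103969/32768
(0,5): OLD=95556953/524288 → NEW=255, ERR=-38136487/524288
(1,0): OLD=10139/128 → NEW=0, ERR=10139/128
(1,1): OLD=131645/1024 → NEW=255, ERR=-129475/1024
(1,2): OLD=1712641/32768 → NEW=0, ERR=1712641/32768
(1,3): OLD=25280045/131072 → NEW=255, ERR=-8143315/131072
(1,4): OLD=1029248935/8388608 → NEW=0, ERR=1029248935/8388608
(1,5): OLD=32593801313/134217728 → NEW=255, ERR=-1631719327/134217728
(2,0): OLD=901871/16384 → NEW=0, ERR=901871/16384
(2,1): OLD=44208181/524288 → NEW=0, ERR=44208181/524288
(2,2): OLD=1289090527/8388608 → NEW=255, ERR=-850004513/8388608
(2,3): OLD=7887019175/67108864 → NEW=0, ERR=7887019175/67108864
(2,4): OLD=566071327349/2147483648 → NEW=255, ERR=18462997109/2147483648
(2,5): OLD=7512095956611/34359738368 → NEW=255, ERR=-1249637327229/34359738368
(3,0): OLD=679577087/8388608 → NEW=0, ERR=679577087/8388608
(3,1): OLD=9008299283/67108864 → NEW=255, ERR=-8104461037/67108864
(3,2): OLD=27276206953/536870912 → NEW=0, ERR=27276206953/536870912
(3,3): OLD=7051765192251/34359738368 → NEW=255, ERR=-1709968091589/34359738368
(3,4): OLD=42727008290011/274877906944 → NEW=255, ERR=-27366857980709/274877906944
(3,5): OLD=693195625029877/4398046511104 → NEW=255, ERR=-428306235301643/4398046511104
(4,0): OLD=69441693457/1073741824 → NEW=0, ERR=69441693457/1073741824
(4,1): OLD=1703285783389/17179869184 → NEW=0, ERR=1703285783389/17179869184
(4,2): OLD=87066673277703/549755813888 → NEW=255, ERR=-53121059263737/549755813888
(4,3): OLD=604130035015875/8796093022208 → NEW=0, ERR=604130035015875/8796093022208
(4,4): OLD=22034634140544755/140737488355328 → NEW=255, ERR=-13853425390063885/140737488355328
(4,5): OLD=279852355326957509/2251799813685248 → NEW=0, ERR=279852355326957509/2251799813685248
Row 0: ..#.##
Row 1: .#.#.#
Row 2: ..#.##
Row 3: .#.###
Row 4: ..#.#.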